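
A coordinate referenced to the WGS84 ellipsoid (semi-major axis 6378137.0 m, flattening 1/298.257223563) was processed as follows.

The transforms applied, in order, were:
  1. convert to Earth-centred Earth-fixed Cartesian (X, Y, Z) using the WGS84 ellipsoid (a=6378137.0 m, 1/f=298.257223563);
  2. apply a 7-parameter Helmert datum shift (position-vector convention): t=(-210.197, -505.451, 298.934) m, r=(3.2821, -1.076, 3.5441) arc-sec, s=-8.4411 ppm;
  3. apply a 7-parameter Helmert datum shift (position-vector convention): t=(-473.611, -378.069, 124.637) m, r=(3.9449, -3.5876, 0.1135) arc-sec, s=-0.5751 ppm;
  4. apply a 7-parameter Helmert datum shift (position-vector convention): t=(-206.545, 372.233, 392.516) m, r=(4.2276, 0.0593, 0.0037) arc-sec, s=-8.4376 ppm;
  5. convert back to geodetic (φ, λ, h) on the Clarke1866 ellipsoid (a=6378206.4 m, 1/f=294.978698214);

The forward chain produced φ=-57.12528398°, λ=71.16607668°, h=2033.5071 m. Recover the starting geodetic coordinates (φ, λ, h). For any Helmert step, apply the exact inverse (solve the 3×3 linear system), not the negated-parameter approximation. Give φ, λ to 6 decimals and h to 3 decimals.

φ=-57.124907°, λ=71.154159°, h=3151.643 m

start: φ=-57.125284°, λ=71.166077°, h=2033.507 m
→ ECEF (a=6378206.400, f=1/294.978698214): X=1120695.2210, Y=3285642.6418, Z=-5334993.4047
→ Helmert⁻¹: X=1120912.8166, Y=3285188.7524, Z=-5335497.9498
→ Helmert⁻¹: X=1121296.0755, Y=3285466.0463, Z=-5335707.9942
→ Helmert⁻¹: X=1121544.3622, Y=3285895.0555, Z=-5336110.1063
→ geod (Bowring, a=6378137.000): φ=-57.12490700°, λ=71.15415900°, h=3151.6430 m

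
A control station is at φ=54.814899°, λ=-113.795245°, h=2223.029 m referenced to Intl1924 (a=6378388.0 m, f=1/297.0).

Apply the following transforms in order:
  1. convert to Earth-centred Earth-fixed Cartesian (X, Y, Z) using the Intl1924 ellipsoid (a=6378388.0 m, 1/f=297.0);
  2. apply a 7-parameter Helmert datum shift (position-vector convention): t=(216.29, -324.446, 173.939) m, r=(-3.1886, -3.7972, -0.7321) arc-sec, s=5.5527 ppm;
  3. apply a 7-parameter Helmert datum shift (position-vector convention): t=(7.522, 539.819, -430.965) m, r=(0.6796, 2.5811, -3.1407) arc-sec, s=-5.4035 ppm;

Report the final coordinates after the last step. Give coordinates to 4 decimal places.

start: φ=54.814899°, λ=-113.795245°, h=2223.029 m
→ ECEF (a=6378388.000, f=1/297.0): X=-1486750.1186, Y=-3371671.5808, Z=5191459.8302
→ Helmert 7p (PV): X=-1486649.6232, Y=-3371929.2177, Z=5191687.3477
→ Helmert 7p (PV): X=-1486620.4447, Y=-3371365.6475, Z=5191235.8228

X=-1486620.4447 m, Y=-3371365.6475 m, Z=5191235.8228 m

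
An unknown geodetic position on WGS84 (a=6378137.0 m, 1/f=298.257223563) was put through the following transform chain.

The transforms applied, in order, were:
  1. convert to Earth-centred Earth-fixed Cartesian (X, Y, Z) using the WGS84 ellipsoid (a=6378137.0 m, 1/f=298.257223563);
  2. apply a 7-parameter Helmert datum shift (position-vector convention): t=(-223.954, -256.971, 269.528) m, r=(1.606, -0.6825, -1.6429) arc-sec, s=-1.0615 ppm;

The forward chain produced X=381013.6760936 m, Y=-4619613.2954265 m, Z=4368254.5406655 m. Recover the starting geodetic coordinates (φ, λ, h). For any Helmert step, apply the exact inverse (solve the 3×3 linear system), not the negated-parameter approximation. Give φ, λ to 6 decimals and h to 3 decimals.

φ=43.493338°, λ=-85.281376°, h=871.046 m

start: X=381013.6761, Y=-4619613.2954, Z=4368254.5407 m
→ Helmert⁻¹: X=381289.2809, Y=-4619324.1810, Z=4368024.3542
→ geod (Bowring, a=6378137.000): φ=43.49333800°, λ=-85.28137600°, h=871.0460 m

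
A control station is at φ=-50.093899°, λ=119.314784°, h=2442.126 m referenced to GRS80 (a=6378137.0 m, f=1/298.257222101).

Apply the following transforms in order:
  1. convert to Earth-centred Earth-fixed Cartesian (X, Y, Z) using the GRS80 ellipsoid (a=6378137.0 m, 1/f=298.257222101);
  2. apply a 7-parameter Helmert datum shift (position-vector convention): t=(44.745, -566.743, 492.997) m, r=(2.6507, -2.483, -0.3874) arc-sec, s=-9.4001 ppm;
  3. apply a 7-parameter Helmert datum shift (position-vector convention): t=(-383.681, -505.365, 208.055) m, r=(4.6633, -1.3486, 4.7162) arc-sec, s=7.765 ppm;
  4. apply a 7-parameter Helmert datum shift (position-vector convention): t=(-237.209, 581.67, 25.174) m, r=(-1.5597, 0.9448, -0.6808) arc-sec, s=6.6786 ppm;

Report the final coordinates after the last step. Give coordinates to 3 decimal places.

X=-2008669.315 m, Y=3575836.164 m, Z=-4870596.018 m

start: φ=-50.093899°, λ=119.314784°, h=2442.126 m
→ ECEF (a=6378137.000, f=1/298.257222101): X=-2008087.9784, Y=3576208.1939, Z=-4871369.3455
→ Helmert 7p (PV): X=-2007958.9999, Y=3575674.2069, Z=-4870808.7729
→ Helmert 7p (PV): X=-2008408.1838, Y=3575260.8167, Z=-4870570.8276
→ Helmert 7p (PV): X=-2008669.3154, Y=3575836.1637, Z=-4870596.0176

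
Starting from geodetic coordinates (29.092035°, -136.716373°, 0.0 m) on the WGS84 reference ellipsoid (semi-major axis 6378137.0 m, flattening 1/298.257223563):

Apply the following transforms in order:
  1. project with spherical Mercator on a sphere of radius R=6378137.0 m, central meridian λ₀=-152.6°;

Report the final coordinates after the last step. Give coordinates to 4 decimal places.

E=1768157.2696 m, N=3387365.2513 m

start: φ=29.092035°, λ=-136.716373°, h=0.000 m
→ merc (R=6378137.0, λ₀=-152.6°): E=1768157.2696, N=3387365.2513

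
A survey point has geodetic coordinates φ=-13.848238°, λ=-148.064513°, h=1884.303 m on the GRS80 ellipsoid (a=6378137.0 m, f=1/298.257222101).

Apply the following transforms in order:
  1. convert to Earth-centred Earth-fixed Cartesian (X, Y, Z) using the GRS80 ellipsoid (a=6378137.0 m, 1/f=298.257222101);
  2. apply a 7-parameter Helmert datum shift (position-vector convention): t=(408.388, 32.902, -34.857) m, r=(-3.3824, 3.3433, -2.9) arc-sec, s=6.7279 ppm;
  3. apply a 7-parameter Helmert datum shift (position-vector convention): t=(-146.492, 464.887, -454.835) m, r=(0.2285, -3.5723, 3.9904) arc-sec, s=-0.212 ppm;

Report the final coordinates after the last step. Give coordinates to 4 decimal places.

X=-5257750.8333 m, Y=-3276909.8379 m, Z=-1517590.7962 m

start: φ=-13.848238°, λ=-148.064513°, h=1884.303 m
→ ECEF (a=6378137.000, f=1/298.257222101): X=-5257997.4750, Y=-3277335.2845, Z=-1517135.4996
→ Helmert 7p (PV): X=-5257695.1317, Y=-3277275.3849, Z=-1517041.5942
→ Helmert 7p (PV): X=-5257750.8333, Y=-3276909.8379, Z=-1517590.7962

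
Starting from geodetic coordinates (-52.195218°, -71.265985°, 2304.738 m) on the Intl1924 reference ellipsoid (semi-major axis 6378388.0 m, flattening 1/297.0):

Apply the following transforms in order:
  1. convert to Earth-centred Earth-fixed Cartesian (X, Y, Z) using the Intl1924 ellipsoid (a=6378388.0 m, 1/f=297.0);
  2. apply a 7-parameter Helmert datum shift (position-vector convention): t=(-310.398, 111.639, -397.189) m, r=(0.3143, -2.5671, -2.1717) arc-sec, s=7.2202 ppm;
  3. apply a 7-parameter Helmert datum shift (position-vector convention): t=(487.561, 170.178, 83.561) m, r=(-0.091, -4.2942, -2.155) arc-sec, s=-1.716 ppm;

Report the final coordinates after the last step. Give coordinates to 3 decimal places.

X=1259094.707 m, Y=-3711530.094 m, Z=-5018370.798 m

start: φ=-52.195218°, λ=-71.265985°, h=2304.738 m
→ ECEF (a=6378388.000, f=1/297.0): X=1258821.5414, Y=-3711770.5106, Z=-5018067.4004
→ Helmert 7p (PV): X=1258543.6055, Y=-3711691.2788, Z=-5018490.8098
→ Helmert 7p (PV): X=1259094.7072, Y=-3711530.0945, Z=-5018370.7981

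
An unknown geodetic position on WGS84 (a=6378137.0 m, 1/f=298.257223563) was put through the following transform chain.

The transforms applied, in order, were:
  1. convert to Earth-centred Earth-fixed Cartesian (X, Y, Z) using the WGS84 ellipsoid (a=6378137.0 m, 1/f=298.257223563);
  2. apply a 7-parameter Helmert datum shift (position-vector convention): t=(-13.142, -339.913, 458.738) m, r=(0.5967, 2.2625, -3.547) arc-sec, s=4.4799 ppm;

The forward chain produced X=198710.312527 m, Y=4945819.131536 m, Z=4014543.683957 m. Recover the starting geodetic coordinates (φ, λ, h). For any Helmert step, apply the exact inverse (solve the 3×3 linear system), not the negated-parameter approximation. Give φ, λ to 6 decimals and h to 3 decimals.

φ=39.226816°, λ=87.700746°, h=3479.239 m

start: X=198710.3125, Y=4945819.1315, Z=4014543.6840 m
→ Helmert⁻¹: X=198593.4787, Y=4946151.9136, Z=4014054.8331
→ geod (Bowring, a=6378137.000): φ=39.22681600°, λ=87.70074600°, h=3479.2390 m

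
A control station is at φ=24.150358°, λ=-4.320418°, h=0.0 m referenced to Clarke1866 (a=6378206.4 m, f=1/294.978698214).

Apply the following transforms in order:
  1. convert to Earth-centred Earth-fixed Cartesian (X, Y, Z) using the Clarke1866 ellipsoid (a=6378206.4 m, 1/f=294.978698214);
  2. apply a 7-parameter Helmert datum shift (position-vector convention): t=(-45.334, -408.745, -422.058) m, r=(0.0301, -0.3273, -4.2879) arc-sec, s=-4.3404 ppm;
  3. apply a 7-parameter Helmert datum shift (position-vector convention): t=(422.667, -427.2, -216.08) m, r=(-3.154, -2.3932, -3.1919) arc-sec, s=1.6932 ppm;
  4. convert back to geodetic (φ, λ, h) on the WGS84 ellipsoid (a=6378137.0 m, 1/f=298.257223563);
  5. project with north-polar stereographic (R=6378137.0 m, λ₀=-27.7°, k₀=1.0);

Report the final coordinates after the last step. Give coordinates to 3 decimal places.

E=3277041.371 m, N=-7583708.394 m

start: φ=24.150358°, λ=-4.320418°, h=0.000 m
→ ECEF (a=6378206.400, f=1/294.978698214): X=5806705.6587, Y=-438689.4317, Z=2593338.7098
→ Helmert 7p (PV): X=5806621.8866, Y=-439217.3623, Z=2592914.5457
→ Helmert 7p (PV): X=5807017.5040, Y=-439695.5138, Z=2592776.9439
→ geod (Bowring, a=6378137.000): φ=24.14270109°, λ=-4.33005706°, h=152.8837 m
→ stereo (R=6378137.0, λ₀=-27.7°): E=3277041.3711, N=-7583708.3943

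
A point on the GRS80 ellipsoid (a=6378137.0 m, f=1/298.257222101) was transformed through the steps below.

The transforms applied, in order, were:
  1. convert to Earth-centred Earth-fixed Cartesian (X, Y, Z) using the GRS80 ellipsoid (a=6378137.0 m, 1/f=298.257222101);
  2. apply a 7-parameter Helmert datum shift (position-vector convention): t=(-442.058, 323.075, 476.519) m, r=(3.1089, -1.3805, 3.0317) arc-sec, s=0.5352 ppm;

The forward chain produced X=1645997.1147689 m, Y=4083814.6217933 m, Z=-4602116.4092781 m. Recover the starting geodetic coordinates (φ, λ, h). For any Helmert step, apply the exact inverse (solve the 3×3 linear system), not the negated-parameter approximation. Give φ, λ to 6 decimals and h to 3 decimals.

start: X=1645997.1148, Y=4083814.6218, Z=-4602116.4093 m
→ Helmert⁻¹: X=1646467.5048, Y=4083395.7883, Z=-4602663.0310
→ geod (Bowring, a=6378137.000): φ=-46.46327500°, λ=68.04019700°, h=2474.3040 m

φ=-46.463275°, λ=68.040197°, h=2474.304 m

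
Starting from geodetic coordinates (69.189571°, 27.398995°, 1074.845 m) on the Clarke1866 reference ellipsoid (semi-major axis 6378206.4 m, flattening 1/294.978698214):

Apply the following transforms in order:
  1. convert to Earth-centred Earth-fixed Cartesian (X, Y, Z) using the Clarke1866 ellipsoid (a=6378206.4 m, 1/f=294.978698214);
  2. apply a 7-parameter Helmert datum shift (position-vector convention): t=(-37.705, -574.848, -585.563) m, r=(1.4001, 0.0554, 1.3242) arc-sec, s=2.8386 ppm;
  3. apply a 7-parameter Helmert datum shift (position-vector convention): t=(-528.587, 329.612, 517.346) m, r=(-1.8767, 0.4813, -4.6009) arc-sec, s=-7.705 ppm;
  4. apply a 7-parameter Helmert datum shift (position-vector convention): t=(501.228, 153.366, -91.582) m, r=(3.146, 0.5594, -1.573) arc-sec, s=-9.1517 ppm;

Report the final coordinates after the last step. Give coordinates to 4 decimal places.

X=2018112.9157 m, Y=1045833.8971 m, Z=5940097.3742 m

start: φ=69.189571°, λ=27.398995°, h=1074.845 m
→ ECEF (a=6378206.400, f=1/294.978698214): X=2018150.1204, Y=1046064.7499, Z=5940337.6239
→ Helmert 7p (PV): X=2018113.0239, Y=1045465.5053, Z=5939775.4817
→ Helmert 7p (PV): X=2017606.0669, Y=1045796.0893, Z=5940232.8406
→ Helmert 7p (PV): X=2018112.9157, Y=1045833.8971, Z=5940097.3742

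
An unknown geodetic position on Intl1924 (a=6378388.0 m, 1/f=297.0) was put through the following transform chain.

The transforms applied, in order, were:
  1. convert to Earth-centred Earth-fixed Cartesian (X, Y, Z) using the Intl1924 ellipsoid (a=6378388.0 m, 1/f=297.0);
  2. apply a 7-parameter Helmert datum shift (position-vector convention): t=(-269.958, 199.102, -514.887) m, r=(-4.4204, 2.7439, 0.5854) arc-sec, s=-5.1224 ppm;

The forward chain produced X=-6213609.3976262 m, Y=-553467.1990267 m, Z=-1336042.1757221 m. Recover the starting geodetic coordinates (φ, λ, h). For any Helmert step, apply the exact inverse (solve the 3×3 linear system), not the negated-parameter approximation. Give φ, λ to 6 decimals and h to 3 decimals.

start: X=-6213609.3976, Y=-553467.1990, Z=-1336042.1757 m
→ Helmert⁻¹: X=-6213355.0706, Y=-553622.8796, Z=-1335628.6494
→ geod (Bowring, a=6378388.000): φ=-12.16462100°, λ=-174.90827300°, h=1913.9940 m

φ=-12.164621°, λ=-174.908273°, h=1913.994 m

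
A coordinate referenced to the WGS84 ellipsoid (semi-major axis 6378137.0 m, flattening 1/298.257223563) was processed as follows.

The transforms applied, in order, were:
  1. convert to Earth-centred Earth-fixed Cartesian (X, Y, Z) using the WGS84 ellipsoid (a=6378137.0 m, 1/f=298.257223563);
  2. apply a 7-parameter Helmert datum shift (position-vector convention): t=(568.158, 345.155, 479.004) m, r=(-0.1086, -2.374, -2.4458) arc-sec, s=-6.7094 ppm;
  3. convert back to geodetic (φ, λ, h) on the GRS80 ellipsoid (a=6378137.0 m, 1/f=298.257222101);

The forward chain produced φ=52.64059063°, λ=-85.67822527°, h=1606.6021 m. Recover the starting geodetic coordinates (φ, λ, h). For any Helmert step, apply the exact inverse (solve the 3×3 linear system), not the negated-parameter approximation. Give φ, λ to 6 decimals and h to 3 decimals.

φ=52.635746°, λ=-85.685444°, h=1451.469 m

start: φ=52.640591°, λ=-85.678225°, h=1606.602 m
→ ECEF (a=6378137.000, f=1/298.257222101): X=292351.7689, Y=-3868490.0861, Z=5047650.2163
→ Helmert⁻¹: X=291889.5346, Y=-3868860.3951, Z=5047199.6796
→ geod (Bowring, a=6378137.000): φ=52.63574600°, λ=-85.68544400°, h=1451.4690 m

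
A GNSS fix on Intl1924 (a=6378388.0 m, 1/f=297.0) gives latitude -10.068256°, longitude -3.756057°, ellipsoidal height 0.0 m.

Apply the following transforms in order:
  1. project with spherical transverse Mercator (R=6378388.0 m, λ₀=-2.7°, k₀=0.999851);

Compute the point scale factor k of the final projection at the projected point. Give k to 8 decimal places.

start: φ=-10.068256°, λ=-3.756057°, h=0.000 m
→ into tm (λ₀=-2.7°): φ=-10.06825600°, λ−λ₀=-1.05605700°
scale k = 1.00001567

1.00001567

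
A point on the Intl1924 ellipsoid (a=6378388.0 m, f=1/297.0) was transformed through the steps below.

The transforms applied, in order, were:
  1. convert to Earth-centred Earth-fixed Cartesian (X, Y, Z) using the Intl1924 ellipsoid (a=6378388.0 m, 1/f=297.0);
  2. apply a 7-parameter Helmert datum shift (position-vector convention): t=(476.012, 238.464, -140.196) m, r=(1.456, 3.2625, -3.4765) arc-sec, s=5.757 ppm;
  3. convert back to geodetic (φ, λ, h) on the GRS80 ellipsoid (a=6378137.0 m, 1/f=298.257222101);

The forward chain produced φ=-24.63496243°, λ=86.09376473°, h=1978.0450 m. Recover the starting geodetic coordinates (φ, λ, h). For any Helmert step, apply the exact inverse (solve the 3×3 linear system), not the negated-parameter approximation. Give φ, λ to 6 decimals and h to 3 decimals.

φ=-24.635797°, λ=86.098835°, h=1402.112 m

start: φ=-24.634962°, λ=86.093765°, h=1978.045 m
→ ECEF (a=6378137.000, f=1/298.257222101): X=395308.0661, Y=5789303.3385, Z=-2643197.9878
→ Helmert⁻¹: X=394774.0155, Y=5789019.5436, Z=-2643077.1957
→ geod (Bowring, a=6378388.000): φ=-24.63579700°, λ=86.09883500°, h=1402.1120 m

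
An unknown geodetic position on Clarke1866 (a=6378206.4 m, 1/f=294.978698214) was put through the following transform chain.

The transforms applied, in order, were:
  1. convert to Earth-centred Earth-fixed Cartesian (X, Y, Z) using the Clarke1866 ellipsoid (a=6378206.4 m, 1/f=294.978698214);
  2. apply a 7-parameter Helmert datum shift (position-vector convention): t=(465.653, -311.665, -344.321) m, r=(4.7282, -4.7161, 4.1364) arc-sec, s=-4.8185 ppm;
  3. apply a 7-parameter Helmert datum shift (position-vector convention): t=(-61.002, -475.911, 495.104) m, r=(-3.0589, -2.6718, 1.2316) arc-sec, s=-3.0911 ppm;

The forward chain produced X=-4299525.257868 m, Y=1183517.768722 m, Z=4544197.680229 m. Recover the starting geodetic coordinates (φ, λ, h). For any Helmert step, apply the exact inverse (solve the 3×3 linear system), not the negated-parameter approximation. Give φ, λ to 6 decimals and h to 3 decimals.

start: X=-4299525.2579, Y=1183517.7687, Z=4544197.6802 m
→ Helmert⁻¹: X=-4299411.6198, Y=1183955.6270, Z=4543789.8707
→ Helmert⁻¹: X=-4299770.3382, Y=1184463.3924, Z=4544227.2475
→ geod (Bowring, a=6378206.400): φ=45.73090600°, λ=164.59864600°, h=14.7280 m

φ=45.730906°, λ=164.598646°, h=14.728 m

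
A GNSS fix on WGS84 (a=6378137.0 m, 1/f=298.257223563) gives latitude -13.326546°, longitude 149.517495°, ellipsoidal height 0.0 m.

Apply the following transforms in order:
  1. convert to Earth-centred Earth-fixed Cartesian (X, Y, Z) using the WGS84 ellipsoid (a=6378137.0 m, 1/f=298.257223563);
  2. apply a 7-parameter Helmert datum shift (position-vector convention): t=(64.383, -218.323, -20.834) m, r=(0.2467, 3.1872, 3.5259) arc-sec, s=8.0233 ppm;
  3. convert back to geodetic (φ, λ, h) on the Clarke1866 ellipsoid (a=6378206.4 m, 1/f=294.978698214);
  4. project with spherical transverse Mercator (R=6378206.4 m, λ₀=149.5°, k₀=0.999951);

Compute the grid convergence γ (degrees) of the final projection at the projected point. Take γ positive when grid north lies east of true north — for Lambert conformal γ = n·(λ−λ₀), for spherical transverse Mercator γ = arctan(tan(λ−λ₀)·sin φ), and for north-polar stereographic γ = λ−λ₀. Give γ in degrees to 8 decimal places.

-0.00461057

start: φ=-13.326546°, λ=149.517495°, h=0.000 m
→ ECEF (a=6378137.000, f=1/298.257223563): X=-5349517.6315, Y=3148906.8815, Z=-1460582.3423
→ Helmert 7p (PV): X=-5349572.5664, Y=3148624.1244, Z=-1460528.4675
→ geod (Bowring, a=6378206.400): φ=-13.32723417°, λ=149.52000141°, h=-162.7179 m
→ into tm (λ₀=149.5°): φ=-13.32723417°, λ−λ₀=0.02000141°
convergence γ = -0.00461057°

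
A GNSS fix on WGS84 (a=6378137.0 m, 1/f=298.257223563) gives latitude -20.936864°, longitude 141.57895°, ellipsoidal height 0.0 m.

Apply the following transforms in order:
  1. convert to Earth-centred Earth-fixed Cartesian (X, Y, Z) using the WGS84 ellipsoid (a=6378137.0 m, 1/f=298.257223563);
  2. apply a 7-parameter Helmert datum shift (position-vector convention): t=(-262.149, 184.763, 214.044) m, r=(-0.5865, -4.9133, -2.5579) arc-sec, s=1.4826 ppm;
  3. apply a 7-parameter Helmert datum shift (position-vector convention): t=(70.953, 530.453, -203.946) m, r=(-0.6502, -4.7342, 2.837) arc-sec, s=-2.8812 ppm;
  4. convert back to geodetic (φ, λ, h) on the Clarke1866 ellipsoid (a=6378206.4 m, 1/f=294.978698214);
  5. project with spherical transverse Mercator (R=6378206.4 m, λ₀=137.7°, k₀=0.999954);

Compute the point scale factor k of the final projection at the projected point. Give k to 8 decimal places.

start: φ=-20.936864°, λ=141.578950°, h=0.000 m
→ ECEF (a=6378137.000, f=1/298.257223563): X=-4669113.0789, Y=3703487.2419, Z=-2264867.7224
→ Helmert 7p (PV): X=-4669282.2731, Y=3703728.9577, Z=-2264778.7870
→ Helmert 7p (PV): X=-4669196.8274, Y=3704177.3784, Z=-2265095.0520
→ geod (Bowring, a=6378206.400): φ=-20.93861635°, λ=141.57425243°, h=503.9863 m
→ into tm (λ₀=137.7°): φ=-20.93861635°, λ−λ₀=3.87425243°
scale k = 1.00195100

1.00195100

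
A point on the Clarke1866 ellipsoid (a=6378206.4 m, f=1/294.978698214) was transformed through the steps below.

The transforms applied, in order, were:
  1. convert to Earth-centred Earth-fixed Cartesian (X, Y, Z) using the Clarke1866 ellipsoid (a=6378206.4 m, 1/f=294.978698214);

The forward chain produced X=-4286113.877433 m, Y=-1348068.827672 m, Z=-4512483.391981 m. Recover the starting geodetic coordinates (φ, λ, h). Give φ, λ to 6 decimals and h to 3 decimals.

φ=-45.317783°, λ=-162.540592°, h=611.736 m

start: X=-4286113.8774, Y=-1348068.8277, Z=-4512483.3920 m
→ geod (Bowring, a=6378206.400): φ=-45.31778300°, λ=-162.54059200°, h=611.7360 m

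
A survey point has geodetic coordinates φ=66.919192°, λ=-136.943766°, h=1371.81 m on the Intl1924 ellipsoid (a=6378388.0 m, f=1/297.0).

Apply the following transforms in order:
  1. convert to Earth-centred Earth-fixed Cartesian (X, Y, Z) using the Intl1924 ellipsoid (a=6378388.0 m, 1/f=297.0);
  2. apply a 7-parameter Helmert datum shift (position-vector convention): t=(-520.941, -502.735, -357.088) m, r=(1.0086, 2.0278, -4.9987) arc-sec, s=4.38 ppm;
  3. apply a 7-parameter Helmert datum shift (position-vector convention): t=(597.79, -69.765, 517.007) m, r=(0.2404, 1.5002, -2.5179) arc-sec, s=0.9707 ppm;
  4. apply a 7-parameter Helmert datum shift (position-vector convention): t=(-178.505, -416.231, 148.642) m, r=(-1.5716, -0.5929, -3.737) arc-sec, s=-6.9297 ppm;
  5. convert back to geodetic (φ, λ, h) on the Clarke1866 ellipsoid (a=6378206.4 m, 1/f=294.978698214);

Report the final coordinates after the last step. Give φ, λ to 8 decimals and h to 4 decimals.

φ=66.91570065°, λ=-136.93083331°, h=2245.1567 m

start: φ=66.919192°, λ=-136.943766°, h=1371.810 m
→ ECEF (a=6378388.000, f=1/297.0): X=-1832697.6331, Y=-1712384.1596, Z=5846282.2135
→ Helmert 7p (PV): X=-1833210.6247, Y=-1712878.5679, Z=5845960.3763
→ Helmert 7p (PV): X=-1832593.0048, Y=-1712934.4307, Z=5846494.3949
→ Helmert 7p (PV): X=-1832806.6498, Y=-1713261.0438, Z=5846610.3061
→ geod (Bowring, a=6378206.400): φ=66.91570065°, λ=-136.93083331°, h=2245.1567 m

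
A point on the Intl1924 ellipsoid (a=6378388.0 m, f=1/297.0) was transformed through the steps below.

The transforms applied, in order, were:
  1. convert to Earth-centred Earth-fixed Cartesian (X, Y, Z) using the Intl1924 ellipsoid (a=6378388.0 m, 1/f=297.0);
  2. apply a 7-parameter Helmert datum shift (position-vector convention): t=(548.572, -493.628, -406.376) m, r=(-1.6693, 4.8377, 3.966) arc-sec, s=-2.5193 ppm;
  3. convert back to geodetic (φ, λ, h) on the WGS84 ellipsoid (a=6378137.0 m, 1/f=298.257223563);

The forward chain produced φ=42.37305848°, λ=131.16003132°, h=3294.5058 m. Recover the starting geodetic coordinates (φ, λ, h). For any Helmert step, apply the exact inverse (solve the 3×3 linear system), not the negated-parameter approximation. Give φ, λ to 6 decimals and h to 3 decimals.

start: φ=42.373058°, λ=131.160031°, h=3294.506 m
→ ECEF (a=6378137.000, f=1/298.257223563): X=-3107592.6077, Y=3554774.8541, Z=4278528.2691
→ Helmert⁻¹: X=-3108181.0064, Y=3555302.5730, Z=4278901.2994
→ geod (Bowring, a=6378388.000): φ=42.37159900°, λ=131.16119200°, h=3915.9570 m

φ=42.371599°, λ=131.161192°, h=3915.957 m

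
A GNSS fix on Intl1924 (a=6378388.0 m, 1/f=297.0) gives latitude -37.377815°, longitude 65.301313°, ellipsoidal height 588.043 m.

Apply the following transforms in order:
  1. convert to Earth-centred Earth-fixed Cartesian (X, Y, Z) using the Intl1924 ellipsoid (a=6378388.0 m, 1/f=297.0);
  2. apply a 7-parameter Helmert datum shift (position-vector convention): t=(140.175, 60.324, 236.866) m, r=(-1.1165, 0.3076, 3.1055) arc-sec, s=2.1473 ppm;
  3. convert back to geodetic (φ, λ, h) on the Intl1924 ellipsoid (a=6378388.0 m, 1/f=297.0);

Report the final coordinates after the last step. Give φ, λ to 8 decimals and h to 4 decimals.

start: φ=-37.377815°, λ=65.301313°, h=588.043 m
→ ECEF (a=6378388.000, f=1/297.0): X=2120712.6783, Y=4611038.3867, Z=-3851215.7598
→ Helmert 7p (PV): X=2120782.2404, Y=4611119.6948, Z=-3851015.2854
→ geod (Bowring, a=6378388.000): φ=-37.37581679°, λ=65.30098309°, h=548.1435 m

φ=-37.37581679°, λ=65.30098309°, h=548.1435 m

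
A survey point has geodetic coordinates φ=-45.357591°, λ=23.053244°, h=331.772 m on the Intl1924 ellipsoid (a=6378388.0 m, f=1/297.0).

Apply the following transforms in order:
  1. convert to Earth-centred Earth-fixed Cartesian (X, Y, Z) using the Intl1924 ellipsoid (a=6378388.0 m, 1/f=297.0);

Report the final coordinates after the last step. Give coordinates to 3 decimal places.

X=4131291.440 m, Y=1758161.835 m, Z=-4515679.236 m

start: φ=-45.357591°, λ=23.053244°, h=331.772 m
→ ECEF (a=6378388.000, f=1/297.0): X=4131291.4400, Y=1758161.8351, Z=-4515679.2359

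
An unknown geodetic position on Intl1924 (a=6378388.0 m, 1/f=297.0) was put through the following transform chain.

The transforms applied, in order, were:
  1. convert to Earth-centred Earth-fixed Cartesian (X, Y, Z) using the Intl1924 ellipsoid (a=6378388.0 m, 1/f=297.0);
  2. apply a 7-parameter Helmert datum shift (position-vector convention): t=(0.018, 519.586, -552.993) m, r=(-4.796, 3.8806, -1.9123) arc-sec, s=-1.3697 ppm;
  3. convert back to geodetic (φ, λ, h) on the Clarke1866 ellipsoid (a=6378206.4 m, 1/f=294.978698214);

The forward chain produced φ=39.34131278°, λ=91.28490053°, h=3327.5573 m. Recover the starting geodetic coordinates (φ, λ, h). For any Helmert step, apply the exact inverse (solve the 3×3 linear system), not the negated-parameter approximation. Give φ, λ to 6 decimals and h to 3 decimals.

φ=39.348144°, λ=91.286469°, h=3045.245 m

start: φ=39.341313°, λ=91.284901°, h=3327.557 m
→ ECEF (a=6378206.400, f=1/294.978698214): X=-110820.8640, Y=4940851.9615, Z=4023606.1977
→ Helmert⁻¹: X=-110942.5467, Y=4940244.5426, Z=4024277.4842
→ geod (Bowring, a=6378388.000): φ=39.34814400°, λ=91.28646900°, h=3045.2450 m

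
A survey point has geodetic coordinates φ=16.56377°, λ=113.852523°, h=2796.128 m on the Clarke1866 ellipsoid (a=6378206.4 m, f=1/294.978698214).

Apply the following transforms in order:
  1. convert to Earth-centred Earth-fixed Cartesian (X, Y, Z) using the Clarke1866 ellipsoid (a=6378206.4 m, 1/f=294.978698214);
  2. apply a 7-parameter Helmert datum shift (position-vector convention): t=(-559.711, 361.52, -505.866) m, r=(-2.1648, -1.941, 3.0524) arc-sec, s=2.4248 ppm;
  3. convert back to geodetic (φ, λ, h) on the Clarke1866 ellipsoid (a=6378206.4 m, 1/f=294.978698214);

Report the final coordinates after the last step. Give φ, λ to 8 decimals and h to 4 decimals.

start: φ=16.563770°, λ=113.852523°, h=2796.128 m
→ ECEF (a=6378206.400, f=1/294.978698214): X=-2473977.0439, Y=5595359.3509, Z=1807300.4819
→ Helmert 7p (PV): X=-2474642.5638, Y=5595716.7955, Z=1806716.9926
→ geod (Bowring, a=6378206.400): φ=16.55718366°, λ=113.85686931°, h=3201.1510 m

φ=16.55718366°, λ=113.85686931°, h=3201.1510 m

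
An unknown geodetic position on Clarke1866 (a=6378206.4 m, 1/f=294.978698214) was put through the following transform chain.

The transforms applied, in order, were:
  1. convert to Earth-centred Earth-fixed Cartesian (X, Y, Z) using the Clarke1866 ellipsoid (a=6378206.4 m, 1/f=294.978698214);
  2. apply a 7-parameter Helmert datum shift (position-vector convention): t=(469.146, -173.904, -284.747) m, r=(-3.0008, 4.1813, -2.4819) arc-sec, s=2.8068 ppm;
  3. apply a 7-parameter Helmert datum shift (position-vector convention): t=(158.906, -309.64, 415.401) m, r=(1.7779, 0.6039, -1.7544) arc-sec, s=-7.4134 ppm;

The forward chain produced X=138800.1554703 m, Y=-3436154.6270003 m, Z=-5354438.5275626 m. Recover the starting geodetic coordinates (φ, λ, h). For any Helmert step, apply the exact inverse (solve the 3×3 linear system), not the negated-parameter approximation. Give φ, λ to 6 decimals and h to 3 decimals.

start: X=138800.1555, Y=-3436154.6270, Z=-5354438.5276 m
→ Helmert⁻¹: X=138687.1796, Y=-3435915.4351, Z=-5354863.6046
→ Helmert⁻¹: X=138367.5315, Y=-3435652.3224, Z=-5354611.0064
→ geod (Bowring, a=6378206.400): φ=-57.47030400°, λ=-87.69371500°, h=671.5070 m

φ=-57.470304°, λ=-87.693715°, h=671.507 m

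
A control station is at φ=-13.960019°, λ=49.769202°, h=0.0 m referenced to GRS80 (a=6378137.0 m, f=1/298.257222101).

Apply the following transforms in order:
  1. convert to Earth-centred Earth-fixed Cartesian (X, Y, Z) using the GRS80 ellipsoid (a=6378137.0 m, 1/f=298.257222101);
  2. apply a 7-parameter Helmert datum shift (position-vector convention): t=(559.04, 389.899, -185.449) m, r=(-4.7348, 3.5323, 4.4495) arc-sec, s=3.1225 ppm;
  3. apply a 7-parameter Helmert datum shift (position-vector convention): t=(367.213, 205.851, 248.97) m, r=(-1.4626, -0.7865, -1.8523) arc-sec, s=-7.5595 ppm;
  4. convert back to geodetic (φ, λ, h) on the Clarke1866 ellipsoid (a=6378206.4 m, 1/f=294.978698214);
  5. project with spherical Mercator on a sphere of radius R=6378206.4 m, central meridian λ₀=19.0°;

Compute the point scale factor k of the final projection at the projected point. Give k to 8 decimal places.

start: φ=-13.960019°, λ=49.769202°, h=0.000 m
→ ECEF (a=6378137.000, f=1/298.257222101): X=3998544.1818, Y=4726482.3384, Z=-1528689.3899
→ Helmert 7p (PV): X=3998987.5692, Y=4726938.1607, Z=-1529056.5844
→ Helmert 7p (PV): X=3999372.8308, Y=4727061.5247, Z=-1528814.3251
→ geod (Bowring, a=6378206.400): φ=-13.95998760°, λ=49.76680953°, h=923.0573 m
→ into merc (λ₀=19.0°): φ=-13.95998760°, λ−λ₀=30.76680953°
scale k = 1.03043446

1.03043446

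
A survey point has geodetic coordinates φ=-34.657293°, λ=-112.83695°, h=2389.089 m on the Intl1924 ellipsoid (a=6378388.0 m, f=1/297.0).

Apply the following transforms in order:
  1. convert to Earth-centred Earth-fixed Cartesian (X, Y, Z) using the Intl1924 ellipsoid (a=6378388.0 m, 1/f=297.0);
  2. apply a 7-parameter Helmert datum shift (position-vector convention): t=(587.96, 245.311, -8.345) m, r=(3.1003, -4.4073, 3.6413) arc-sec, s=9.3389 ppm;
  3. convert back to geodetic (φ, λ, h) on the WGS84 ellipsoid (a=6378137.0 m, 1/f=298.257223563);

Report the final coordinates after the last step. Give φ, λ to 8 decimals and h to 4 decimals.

start: φ=-34.657293°, λ=-112.836950°, h=2389.089 m
→ ECEF (a=6378388.000, f=1/297.0): X=-2039260.5576, Y=-4842464.9571, Z=-3608072.8442
→ Helmert 7p (PV): X=-2038529.0596, Y=-4842246.6375, Z=-3608231.2445
→ geod (Bowring, a=6378137.000): φ=-34.66018343°, λ=-112.83052202°, h=2301.6872 m

φ=-34.66018343°, λ=-112.83052202°, h=2301.6872 m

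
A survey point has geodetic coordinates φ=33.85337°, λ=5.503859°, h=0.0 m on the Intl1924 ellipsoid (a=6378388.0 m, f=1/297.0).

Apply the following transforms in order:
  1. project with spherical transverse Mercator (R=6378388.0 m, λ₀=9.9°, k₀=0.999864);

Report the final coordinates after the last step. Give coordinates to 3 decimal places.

E=-406522.053 m, N=3776873.679 m

start: φ=33.853370°, λ=5.503859°, h=0.000 m
→ tm (R=6378388.0, λ₀=9.9°): E=-406522.0532, N=3776873.6793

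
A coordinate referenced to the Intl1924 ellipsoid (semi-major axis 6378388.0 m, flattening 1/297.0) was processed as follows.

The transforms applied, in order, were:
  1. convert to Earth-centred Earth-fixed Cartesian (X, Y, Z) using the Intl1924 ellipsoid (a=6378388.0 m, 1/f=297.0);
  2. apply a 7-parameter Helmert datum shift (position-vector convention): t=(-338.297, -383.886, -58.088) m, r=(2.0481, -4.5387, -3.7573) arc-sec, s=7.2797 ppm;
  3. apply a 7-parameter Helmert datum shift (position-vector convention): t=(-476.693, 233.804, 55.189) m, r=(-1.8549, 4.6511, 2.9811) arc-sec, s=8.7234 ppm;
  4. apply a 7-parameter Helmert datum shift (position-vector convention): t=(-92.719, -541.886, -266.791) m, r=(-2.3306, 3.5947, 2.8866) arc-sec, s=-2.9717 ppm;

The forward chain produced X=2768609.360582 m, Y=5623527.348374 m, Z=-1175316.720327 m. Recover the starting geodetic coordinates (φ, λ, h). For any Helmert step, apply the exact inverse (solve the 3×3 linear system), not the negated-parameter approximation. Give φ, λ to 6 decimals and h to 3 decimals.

start: X=2768609.3606, Y=5623527.3484, Z=-1175316.7203 m
→ Helmert⁻¹: X=2768809.4904, Y=5624060.4747, Z=-1174941.6209
→ Helmert⁻¹: X=2769369.7973, Y=5623748.1526, Z=-1174873.5397
→ Helmert⁻¹: X=2769559.6299, Y=5624129.8806, Z=-1174923.6862
→ geod (Bowring, a=6378388.000): φ=-10.68518400°, λ=63.78241300°, h=568.4490 m

φ=-10.685184°, λ=63.782413°, h=568.449 m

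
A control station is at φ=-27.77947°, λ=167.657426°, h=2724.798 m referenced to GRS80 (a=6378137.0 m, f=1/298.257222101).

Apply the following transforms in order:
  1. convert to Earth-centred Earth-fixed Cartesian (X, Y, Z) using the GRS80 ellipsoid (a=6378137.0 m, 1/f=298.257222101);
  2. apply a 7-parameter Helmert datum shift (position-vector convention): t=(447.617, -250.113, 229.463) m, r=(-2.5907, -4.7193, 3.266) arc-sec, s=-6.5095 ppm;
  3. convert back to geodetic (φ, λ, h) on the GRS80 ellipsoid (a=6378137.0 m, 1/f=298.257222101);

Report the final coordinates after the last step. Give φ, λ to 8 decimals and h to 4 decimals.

φ=-27.78114288°, λ=167.66006229°, h=2142.6190 m

start: φ=-27.779470°, λ=167.657426°, h=2724.798 m
→ ECEF (a=6378137.000, f=1/298.257222101): X=-5518984.0713, Y=1207629.6981, Z=-2956175.1737
→ Helmert 7p (PV): X=-5518452.0137, Y=1207247.2074, Z=-2956067.9078
→ geod (Bowring, a=6378137.000): φ=-27.78114288°, λ=167.66006229°, h=2142.6190 m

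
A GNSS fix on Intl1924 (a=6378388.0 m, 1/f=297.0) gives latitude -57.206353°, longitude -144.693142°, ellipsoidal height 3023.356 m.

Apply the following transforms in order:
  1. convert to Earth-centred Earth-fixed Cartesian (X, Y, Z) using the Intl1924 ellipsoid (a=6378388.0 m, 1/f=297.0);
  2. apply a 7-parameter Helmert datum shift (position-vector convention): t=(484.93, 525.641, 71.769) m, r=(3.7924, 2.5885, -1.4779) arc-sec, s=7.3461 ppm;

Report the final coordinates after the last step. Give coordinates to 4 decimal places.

X=-2826888.9150 m, Y=-2001698.6619 m, Z=-5341003.0430 m

start: φ=-57.206353°, λ=-144.693142°, h=3023.356 m
→ ECEF (a=6378388.000, f=1/297.0): X=-2827271.7014, Y=-2002328.0527, Z=-5341034.2418
→ Helmert 7p (PV): X=-2826888.9150, Y=-2001698.6619, Z=-5341003.0430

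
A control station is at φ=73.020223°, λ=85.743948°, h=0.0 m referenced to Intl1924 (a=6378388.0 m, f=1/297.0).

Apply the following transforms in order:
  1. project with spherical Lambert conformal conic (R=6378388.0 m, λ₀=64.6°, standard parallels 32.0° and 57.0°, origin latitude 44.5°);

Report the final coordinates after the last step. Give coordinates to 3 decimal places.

E=780962.483 m, N=3358198.354 m

start: φ=73.020223°, λ=85.743948°, h=0.000 m
→ lcc (R=6378388.0, λ₀=64.6°): E=780962.4834, N=3358198.3545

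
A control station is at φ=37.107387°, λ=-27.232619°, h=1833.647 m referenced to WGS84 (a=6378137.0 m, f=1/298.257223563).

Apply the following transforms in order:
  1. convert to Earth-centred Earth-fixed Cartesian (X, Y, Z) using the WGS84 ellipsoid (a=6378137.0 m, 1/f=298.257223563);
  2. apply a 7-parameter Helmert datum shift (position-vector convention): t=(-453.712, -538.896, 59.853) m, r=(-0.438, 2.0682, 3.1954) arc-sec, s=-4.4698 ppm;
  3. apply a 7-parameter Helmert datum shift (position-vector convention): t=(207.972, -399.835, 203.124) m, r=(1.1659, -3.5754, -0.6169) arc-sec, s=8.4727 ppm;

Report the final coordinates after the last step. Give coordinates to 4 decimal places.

start: φ=37.107387°, λ=-27.232619°, h=1833.647 m
→ ECEF (a=6378137.000, f=1/298.257223563): X=4529604.5712, Y=-2331161.3525, Z=3828010.5623
→ Helmert 7p (PV): X=4529205.1093, Y=-2331611.5288, Z=3828012.8373
→ Helmert 7p (PV): X=4529378.1270, Y=-2332066.3028, Z=3828313.7255

X=4529378.1270 m, Y=-2332066.3028 m, Z=3828313.7255 m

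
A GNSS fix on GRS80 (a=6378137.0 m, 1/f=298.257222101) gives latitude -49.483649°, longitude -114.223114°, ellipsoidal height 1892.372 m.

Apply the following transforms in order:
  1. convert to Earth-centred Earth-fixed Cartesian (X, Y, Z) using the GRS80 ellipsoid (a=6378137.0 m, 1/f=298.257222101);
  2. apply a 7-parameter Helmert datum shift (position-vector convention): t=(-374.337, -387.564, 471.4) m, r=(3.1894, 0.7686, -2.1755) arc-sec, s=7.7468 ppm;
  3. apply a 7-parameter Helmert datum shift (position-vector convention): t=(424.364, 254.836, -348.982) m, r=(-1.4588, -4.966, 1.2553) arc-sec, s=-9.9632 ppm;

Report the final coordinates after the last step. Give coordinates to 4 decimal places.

X=-1703770.8301 m, Y=-3787351.9457 m, Z=-4827047.5467 m

start: φ=-49.483649°, λ=-114.223114°, h=1892.372 m
→ ECEF (a=6378137.000, f=1/298.257222101): X=-1703905.9627, Y=-3787275.7182, Z=-4827114.2013
→ Helmert 7p (PV): X=-1704351.4320, Y=-3787600.0094, Z=-4826732.4085
→ Helmert 7p (PV): X=-1703770.8301, Y=-3787351.9457, Z=-4827047.5467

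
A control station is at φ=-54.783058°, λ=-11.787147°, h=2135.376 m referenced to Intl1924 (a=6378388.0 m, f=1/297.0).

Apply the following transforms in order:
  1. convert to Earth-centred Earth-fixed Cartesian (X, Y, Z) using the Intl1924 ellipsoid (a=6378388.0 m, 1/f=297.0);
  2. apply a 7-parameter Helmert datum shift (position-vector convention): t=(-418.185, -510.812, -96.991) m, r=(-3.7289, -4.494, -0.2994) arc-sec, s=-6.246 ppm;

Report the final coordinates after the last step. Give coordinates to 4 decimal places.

start: φ=-54.783058°, λ=-11.787147°, h=2135.376 m
→ ECEF (a=6378388.000, f=1/297.0): X=3609998.5296, Y=-753322.8605, Z=-5189344.1915
→ Helmert 7p (PV): X=3609669.7653, Y=-753928.0208, Z=-5189316.4988

X=3609669.7653 m, Y=-753928.0208 m, Z=-5189316.4988 m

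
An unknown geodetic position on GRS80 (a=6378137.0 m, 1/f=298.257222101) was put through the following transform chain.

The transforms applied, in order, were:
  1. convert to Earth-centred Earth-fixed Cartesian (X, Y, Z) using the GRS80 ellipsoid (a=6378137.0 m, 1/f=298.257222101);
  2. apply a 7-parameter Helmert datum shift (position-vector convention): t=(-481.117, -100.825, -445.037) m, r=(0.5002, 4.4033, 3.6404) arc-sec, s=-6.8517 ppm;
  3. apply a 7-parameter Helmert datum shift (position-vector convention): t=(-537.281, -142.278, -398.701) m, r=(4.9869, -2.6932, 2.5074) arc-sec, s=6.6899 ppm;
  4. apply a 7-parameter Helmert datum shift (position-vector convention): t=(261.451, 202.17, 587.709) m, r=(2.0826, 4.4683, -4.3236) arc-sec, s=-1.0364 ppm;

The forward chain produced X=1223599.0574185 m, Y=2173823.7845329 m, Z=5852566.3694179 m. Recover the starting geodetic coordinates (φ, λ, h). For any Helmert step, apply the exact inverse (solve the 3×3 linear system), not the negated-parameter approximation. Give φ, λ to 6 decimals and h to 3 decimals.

start: X=1223599.0574, Y=2173823.7845, Z=5852566.3694 m
→ Helmert⁻¹: X=1223166.5391, Y=2173708.5925, Z=5851989.2754
→ Helmert⁻¹: X=1223798.4741, Y=2173962.9426, Z=5852280.2854
→ Helmert⁻¹: X=1224201.4059, Y=2174071.2508, Z=5852786.2856
→ geod (Bowring, a=6378137.000): φ=67.04987800°, λ=60.61650100°, h=2390.9880 m

φ=67.049878°, λ=60.616501°, h=2390.988 m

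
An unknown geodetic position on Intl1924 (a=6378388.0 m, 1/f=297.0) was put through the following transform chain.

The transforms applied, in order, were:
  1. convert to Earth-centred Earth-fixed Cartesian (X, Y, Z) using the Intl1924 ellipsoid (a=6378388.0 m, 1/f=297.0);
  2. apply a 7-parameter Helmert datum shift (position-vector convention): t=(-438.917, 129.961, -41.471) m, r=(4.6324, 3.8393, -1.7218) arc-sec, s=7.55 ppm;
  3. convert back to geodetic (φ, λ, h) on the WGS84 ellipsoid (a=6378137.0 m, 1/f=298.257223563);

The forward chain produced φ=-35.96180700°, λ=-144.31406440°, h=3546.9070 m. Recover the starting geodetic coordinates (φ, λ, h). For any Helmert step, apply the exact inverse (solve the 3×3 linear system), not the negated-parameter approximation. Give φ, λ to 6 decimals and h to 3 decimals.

φ=-35.963888°, λ=-144.308378°, h=3027.731 m

start: φ=-35.961807°, λ=-144.314064°, h=3546.907 m
→ ECEF (a=6378137.000, f=1/298.257223563): X=-4200316.4693, Y=-3016670.4107, Z=-3726845.2644
→ Helmert⁻¹: X=-4199751.2916, Y=-3016896.3506, Z=-3726786.0731
→ geod (Bowring, a=6378388.000): φ=-35.96388800°, λ=-144.30837800°, h=3027.7310 m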